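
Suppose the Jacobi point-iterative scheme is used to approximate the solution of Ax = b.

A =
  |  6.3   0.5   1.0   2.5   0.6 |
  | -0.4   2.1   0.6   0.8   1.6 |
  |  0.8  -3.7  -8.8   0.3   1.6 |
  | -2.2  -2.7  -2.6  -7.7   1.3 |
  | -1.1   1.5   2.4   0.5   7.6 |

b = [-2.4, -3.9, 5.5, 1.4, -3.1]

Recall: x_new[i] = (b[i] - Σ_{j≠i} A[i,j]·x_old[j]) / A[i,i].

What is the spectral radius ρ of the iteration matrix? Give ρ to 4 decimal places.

0.6278

A = D + L + U where D = diag(6.3, 2.1, -8.8, -7.7, 7.6).
Jacobi: T = -D⁻¹(L+U), T[1,0] = -(-0.4)/(2.1) = +0.1905; T[1,1] = 0.
  T[0,:] = [+0.0000 -0.0794 -0.1587 -0.3968 -0.0952]
  T[1,:] = [+0.1905 +0.0000 -0.2857 -0.3810 -0.7619]
  T[2,:] = [+0.0909 -0.4205 +0.0000 +0.0341 +0.1818]
  T[3,:] = [-0.2857 -0.3506 -0.3377 +0.0000 +0.1688]
  T[4,:] = [+0.1447 -0.1974 -0.3158 -0.0658 +0.0000]
|roots of det(T-λI)|: 0.6278, 0.4149, 0.4149, 0.3886, 0.3204.
ρ = 0.6278; 0.6278 < 1: convergent.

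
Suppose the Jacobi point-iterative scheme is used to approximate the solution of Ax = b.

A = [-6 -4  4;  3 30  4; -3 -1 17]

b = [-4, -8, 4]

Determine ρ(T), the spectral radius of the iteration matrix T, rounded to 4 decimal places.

Diagonal D = diag(-6, 30, 17); L, U strict lower/upper.
Jacobi: T = -D⁻¹(L+U), T[2,1] = -(-1)/(17) = +0.0588; T[2,2] = 0.
  T[0,:] = [+0.0000 -0.6667 +0.6667]
  T[1,:] = [-0.1000 +0.0000 -0.1333]
  T[2,:] = [+0.1765 +0.0588 +0.0000]
|eigenvalues of T|: 0.4501, 0.3816, 0.0685.
ρ = 0.4501; 0.4501 < 1, so it converges for any x₀.

0.4501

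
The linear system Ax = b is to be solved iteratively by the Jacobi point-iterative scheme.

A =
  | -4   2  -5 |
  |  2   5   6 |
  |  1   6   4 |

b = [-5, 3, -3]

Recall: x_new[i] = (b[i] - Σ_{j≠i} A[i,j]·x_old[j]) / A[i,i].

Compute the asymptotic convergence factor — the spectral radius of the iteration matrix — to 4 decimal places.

Diagonal D = diag(-4, 5, 4); L, U strict lower/upper.
Jacobi T = -D⁻¹(L+U): T[1,2] = -(6)/(5) = -1.2000; T[1,1] = 0.
  T[0,:] = [+0.0000 +0.5000 -1.2500]
  T[1,:] = [-0.4000 +0.0000 -1.2000]
  T[2,:] = [-0.2500 -1.5000 +0.0000]
|λ(T)| sorted: 1.5190, 1.1860, 0.3330.
ρ(T) = max|λ| = 1.5190; 1.5190 > 1: divergent.

1.5190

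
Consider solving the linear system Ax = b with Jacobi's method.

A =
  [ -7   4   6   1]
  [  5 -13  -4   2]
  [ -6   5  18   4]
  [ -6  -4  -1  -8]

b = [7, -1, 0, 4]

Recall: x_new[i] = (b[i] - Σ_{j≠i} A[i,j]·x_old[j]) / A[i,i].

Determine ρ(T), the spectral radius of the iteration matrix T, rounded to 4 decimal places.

0.8319

Split A = D + L + U, D = diag(-7, -13, 18, -8).
Jacobi T = -D⁻¹(L+U): T[0,3] = -(1)/(-7) = +0.1429; T[0,0] = 0.
  T[0,:] = [+0.0000  +0.5714  +0.8571  +0.1429]
  T[1,:] = [+0.3846  +0.0000  -0.3077  +0.1538]
  T[2,:] = [+0.3333  -0.2778  +0.0000  -0.2222]
  T[3,:] = [-0.7500  -0.5000  -0.1250  +0.0000]
|eigenvalues of T|: 0.8319, 0.6213, 0.3557, 0.3557.
spectral radius ρ = 0.8319; 0.8319 < 1 ⇒ converges.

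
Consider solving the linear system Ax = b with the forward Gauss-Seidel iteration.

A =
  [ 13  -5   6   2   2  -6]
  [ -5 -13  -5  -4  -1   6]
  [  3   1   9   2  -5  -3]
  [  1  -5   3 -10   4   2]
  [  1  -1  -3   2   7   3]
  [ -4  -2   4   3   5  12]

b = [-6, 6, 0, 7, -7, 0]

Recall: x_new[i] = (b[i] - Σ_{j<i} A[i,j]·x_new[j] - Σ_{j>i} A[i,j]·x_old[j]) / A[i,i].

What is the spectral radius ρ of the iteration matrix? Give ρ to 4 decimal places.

Let D = diag(13, -13, 9, -10, 7, 12); L, U the strict triangles.
GS T = -(D+L)⁻¹U: row 0 first, T[0,4] = -(2)/(13) = -0.1538; later rows by forward substitution.
  T[0,:] = [+0.0000, +0.3846, -0.4615, -0.1538, -0.1538, +0.4615]
  T[1,:] = [+0.0000, -0.1479, -0.2071, -0.2485, -0.0178, +0.2840]
  T[2,:] = [+0.0000, -0.1118, +0.1769, -0.1433, +0.6088, +0.1479]
  T[3,:] = [+0.0000, +0.0789, +0.1105, +0.0659, +0.5761, +0.1485]
  T[4,:] = [+0.0000, -0.1465, +0.0806, -0.0938, +0.1158, -0.4330]
  T[5,:] = [+0.0000, +0.1821, -0.3085, -0.0223, -0.4494, +0.2951]
moduli |λ_i(T)| = 0.8369, 0.3697, 0.3697, 0.1873, 0.0877, 0.0000.
ρ(T) = max|λ| = 0.8369; 0.8369 < 1, so it converges for any x₀.

0.8369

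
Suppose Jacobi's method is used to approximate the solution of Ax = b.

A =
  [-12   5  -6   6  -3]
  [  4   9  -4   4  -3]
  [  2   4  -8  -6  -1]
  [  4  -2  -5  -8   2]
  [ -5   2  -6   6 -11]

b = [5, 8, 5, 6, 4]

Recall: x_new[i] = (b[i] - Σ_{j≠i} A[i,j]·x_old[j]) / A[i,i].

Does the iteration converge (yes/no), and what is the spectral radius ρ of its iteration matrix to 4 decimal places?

no, ρ = 1.1520

A = D + L + U where D = diag(-12, 9, -8, -8, -11).
T_J = -D⁻¹(L+U): T[0,4] = -(-3)/(-12) = -0.2500; T[0,0] = 0.
  T[0,:] = [+0.0000, +0.4167, -0.5000, +0.5000, -0.2500]
  T[1,:] = [-0.4444, +0.0000, +0.4444, -0.4444, +0.3333]
  T[2,:] = [+0.2500, +0.5000, +0.0000, -0.7500, -0.1250]
  T[3,:] = [+0.5000, -0.2500, -0.6250, +0.0000, +0.2500]
  T[4,:] = [-0.4545, +0.1818, -0.5455, +0.5455, +0.0000]
|roots of det(T-λI)|: 1.1520, 0.7353, 0.7353, 0.2979, 0.2979.
spectral radius ρ = 1.1520; 1.1520 > 1, so it fails to converge.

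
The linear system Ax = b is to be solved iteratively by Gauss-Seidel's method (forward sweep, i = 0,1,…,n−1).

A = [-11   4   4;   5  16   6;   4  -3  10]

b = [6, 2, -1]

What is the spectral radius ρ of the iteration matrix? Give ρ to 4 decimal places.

0.5122

Let D = diag(-11, 16, 10); L, U the strict triangles.
T_GS = -(D+L)⁻¹U: row 0 first, T[0,1] = -(4)/(-11) = +0.3636; later rows by forward substitution.
  T[0,:] = [+0.0000, +0.3636, +0.3636]
  T[1,:] = [+0.0000, -0.1136, -0.4886]
  T[2,:] = [+0.0000, -0.1795, -0.2920]
|roots of det(T-λI)|: 0.5122, 0.1065, 0.0000.
ρ = 0.5122; 0.5122 < 1: convergent.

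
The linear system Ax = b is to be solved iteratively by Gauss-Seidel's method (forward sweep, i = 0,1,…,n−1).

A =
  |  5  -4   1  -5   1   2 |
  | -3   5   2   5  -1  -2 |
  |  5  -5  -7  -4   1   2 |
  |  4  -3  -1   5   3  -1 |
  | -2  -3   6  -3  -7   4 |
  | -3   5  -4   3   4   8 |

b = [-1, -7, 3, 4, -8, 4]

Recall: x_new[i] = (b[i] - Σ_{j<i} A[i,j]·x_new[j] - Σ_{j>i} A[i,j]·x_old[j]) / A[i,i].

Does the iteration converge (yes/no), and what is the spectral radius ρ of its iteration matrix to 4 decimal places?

Let D = diag(5, 5, -7, 5, -7, 8); L, U the strict triangles.
GS T = -(D+L)⁻¹U: row 0 first, T[0,2] = -(1)/(5) = -0.2000; later rows by forward substitution.
  T[0,:] = [+0.0000  +0.8000  -0.2000  +1.0000  -0.2000  -0.4000]
  T[1,:] = [+0.0000  +0.4800  -0.5200  -0.4000  +0.0800  +0.1600]
  T[2,:] = [+0.0000  +0.2286  +0.2286  +0.4286  -0.0571  -0.1143]
  T[3,:] = [+0.0000  -0.3063  -0.1063  -0.9543  -0.4034  +0.5931]
  T[4,:] = [+0.0000  -0.1071  +0.5215  +0.6620  +0.1468  +0.2650]
  T[5,:] = [+0.0000  +0.2827  +0.1434  +0.8661  -0.0757  -0.6621]
|λ(T)| sorted: 1.5325, 0.5215, 0.5215, 0.2375, 0.2375, 0.0000.
ρ = 1.5325; 1.5325 > 1 ⇒ diverges.

no, ρ = 1.5325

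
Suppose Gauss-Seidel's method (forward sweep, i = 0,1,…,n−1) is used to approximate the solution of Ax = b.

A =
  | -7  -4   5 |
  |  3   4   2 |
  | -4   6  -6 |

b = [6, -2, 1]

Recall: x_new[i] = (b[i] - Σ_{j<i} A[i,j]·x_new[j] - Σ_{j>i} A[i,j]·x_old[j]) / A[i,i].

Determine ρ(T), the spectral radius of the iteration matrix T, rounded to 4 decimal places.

0.8625

Split A = D + L + U, D = diag(-7, 4, -6).
GS T = -(D+L)⁻¹U: row 0 first, T[0,1] = -(-4)/(-7) = -0.5714; later rows by forward substitution.
  T[0,:] = [+0.0000  -0.5714  +0.7143]
  T[1,:] = [+0.0000  +0.4286  -1.0357]
  T[2,:] = [+0.0000  +0.8095  -1.5119]
eigenvalue magnitudes: 0.8625, 0.2208, 0.0000.
ρ(T) = max|λ| = 0.8625; 0.8625 < 1, so it converges for any x₀.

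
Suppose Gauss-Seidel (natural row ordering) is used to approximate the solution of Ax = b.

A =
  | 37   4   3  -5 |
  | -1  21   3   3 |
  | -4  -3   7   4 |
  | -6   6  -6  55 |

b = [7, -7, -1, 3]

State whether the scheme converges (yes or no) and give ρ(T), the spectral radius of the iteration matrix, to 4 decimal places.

yes, ρ = 0.2146

Let D = diag(37, 21, 7, 55); L, U the strict triangles.
GS T = -(D+L)⁻¹U: row 0 first, T[0,2] = -(3)/(37) = -0.0811; later rows by forward substitution.
  T[0,:] = [+0.0000, -0.1081, -0.0811, +0.1351]
  T[1,:] = [+0.0000, -0.0051, -0.1467, -0.1364]
  T[2,:] = [+0.0000, -0.0640, -0.1092, -0.5527]
  T[3,:] = [+0.0000, -0.0182, -0.0048, -0.0307]
|λ(T)| sorted: 0.2146, 0.0670, 0.0670, 0.0000.
ρ = 0.2146; 0.2146 < 1 ⇒ converges.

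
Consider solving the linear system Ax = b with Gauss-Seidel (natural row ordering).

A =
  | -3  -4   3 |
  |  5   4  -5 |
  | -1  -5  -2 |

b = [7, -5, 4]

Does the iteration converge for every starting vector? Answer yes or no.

A = D + L + U where D = diag(-3, 4, -2).
T_GS = -(D+L)⁻¹U: row 0 first, T[0,1] = -(-4)/(-3) = -1.3333; later rows by forward substitution.
  T[0,:] = [+0.0000 -1.3333 +1.0000]
  T[1,:] = [+0.0000 +1.6667 +0.0000]
  T[2,:] = [+0.0000 -3.5000 -0.5000]
eigenvalue magnitudes: 1.6667, 0.5000, 0.0000.
spectral radius ρ = 1.6667; 1.6667 > 1 ⇒ diverges.

no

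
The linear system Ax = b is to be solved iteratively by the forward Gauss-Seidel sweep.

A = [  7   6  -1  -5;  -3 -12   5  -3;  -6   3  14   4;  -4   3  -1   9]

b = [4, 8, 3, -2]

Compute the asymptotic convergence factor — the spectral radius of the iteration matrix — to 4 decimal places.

Diagonal D = diag(7, -12, 14, 9); L, U strict lower/upper.
Gauss-Seidel: T = -(D+L)⁻¹U, row 0 first, T[0,1] = -(6)/(7) = -0.8571; later rows by forward substitution.
  T[0,:] = [+0.0000 -0.8571 +0.1429 +0.7143]
  T[1,:] = [+0.0000 +0.2143 +0.3810 -0.4286]
  T[2,:] = [+0.0000 -0.4133 -0.0204 +0.1122]
  T[3,:] = [+0.0000 -0.4983 -0.0658 +0.4728]
|eigenvalues of T|: 0.7035, 0.2539, 0.2539, 0.0000.
spectral radius ρ = 0.7035; 0.7035 < 1, so it converges for any x₀.

0.7035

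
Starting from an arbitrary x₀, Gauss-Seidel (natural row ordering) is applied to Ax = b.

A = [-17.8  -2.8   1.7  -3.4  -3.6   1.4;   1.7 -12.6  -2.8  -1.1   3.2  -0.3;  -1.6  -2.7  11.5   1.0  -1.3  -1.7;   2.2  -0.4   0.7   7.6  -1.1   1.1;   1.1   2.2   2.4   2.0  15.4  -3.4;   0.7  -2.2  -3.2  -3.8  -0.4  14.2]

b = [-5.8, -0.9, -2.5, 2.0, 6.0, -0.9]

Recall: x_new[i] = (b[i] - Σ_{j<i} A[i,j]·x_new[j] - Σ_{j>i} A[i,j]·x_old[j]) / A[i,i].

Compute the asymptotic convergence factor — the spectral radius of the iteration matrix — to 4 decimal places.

Diagonal D = diag(-17.8, -12.6, 11.5, 7.6, 15.4, 14.2); L, U strict lower/upper.
Gauss-Seidel: T = -(D+L)⁻¹U, row 0 first, T[0,4] = -(-3.6)/(-17.8) = -0.2022; later rows by forward substitution.
  T[0,:] = [+0.0000  -0.1573  +0.0955  -0.1910  -0.2022  +0.0787]
  T[1,:] = [+0.0000  -0.0212  -0.2093  -0.1131  +0.2267  -0.0132]
  T[2,:] = [+0.0000  -0.0269  -0.0359  -0.1401  +0.1381  +0.1557]
  T[3,:] = [+0.0000  +0.0469  -0.0354  +0.0622  +0.2025  -0.1825]
  T[4,:] = [+0.0000  +0.0124  +0.0333  +0.0435  -0.0658  +0.2165]
  T[5,:] = [+0.0000  +0.0113  -0.0537  -0.0218  +0.1286  -0.0136]
|eigenvalues of T|: 0.2820, 0.1300, 0.0671, 0.0671, 0.0290, 0.0000.
spectral radius ρ = 0.2820; 0.2820 < 1: convergent.

0.2820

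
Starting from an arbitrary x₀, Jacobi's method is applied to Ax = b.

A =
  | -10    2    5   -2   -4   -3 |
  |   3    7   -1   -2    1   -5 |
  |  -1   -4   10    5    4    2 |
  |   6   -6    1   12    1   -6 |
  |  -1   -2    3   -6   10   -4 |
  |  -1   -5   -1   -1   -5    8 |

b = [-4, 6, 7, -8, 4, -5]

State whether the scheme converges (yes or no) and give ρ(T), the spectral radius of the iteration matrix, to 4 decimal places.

no, ρ = 1.2375

Let D = diag(-10, 7, 10, 12, 10, 8); L, U the strict triangles.
T_J = -D⁻¹(L+U): T[2,0] = -(-1)/(10) = +0.1000; T[2,2] = 0.
  T[0,:] = [+0.0000  +0.2000  +0.5000  -0.2000  -0.4000  -0.3000]
  T[1,:] = [-0.4286  +0.0000  +0.1429  +0.2857  -0.1429  +0.7143]
  T[2,:] = [+0.1000  +0.4000  +0.0000  -0.5000  -0.4000  -0.2000]
  T[3,:] = [-0.5000  +0.5000  -0.0833  +0.0000  -0.0833  +0.5000]
  T[4,:] = [+0.1000  +0.2000  -0.3000  +0.6000  +0.0000  +0.4000]
  T[5,:] = [+0.1250  +0.6250  +0.1250  +0.1250  +0.6250  +0.0000]
eigenvalue magnitudes: 1.2375, 0.6879, 0.5812, 0.5283, 0.5283, 0.3496.
spectral radius ρ = 1.2375; 1.2375 > 1, so it fails to converge.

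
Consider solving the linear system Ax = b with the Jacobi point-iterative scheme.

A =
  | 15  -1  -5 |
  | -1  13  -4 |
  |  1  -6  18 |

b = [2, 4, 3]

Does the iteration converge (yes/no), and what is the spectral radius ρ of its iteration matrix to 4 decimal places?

yes, ρ = 0.3337

Let D = diag(15, 13, 18); L, U the strict triangles.
Jacobi T = -D⁻¹(L+U): T[2,1] = -(-6)/(18) = +0.3333; T[2,2] = 0.
  T[0,:] = [+0.0000, +0.0667, +0.3333]
  T[1,:] = [+0.0769, +0.0000, +0.3077]
  T[2,:] = [-0.0556, +0.3333, +0.0000]
|roots of det(T-λI)|: 0.3337, 0.2420, 0.0917.
ρ(T) = max|λ| = 0.3337; 0.3337 < 1, so it converges for any x₀.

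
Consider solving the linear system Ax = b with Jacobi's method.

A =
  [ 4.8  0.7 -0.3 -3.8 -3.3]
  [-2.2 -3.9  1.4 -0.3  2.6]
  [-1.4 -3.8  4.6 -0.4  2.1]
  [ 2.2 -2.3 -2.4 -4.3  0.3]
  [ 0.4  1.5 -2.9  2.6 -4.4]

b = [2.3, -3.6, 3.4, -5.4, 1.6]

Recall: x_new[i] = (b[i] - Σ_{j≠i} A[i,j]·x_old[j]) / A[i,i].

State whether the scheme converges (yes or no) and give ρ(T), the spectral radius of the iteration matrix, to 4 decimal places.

no, ρ = 1.2733

Write A = D+L+U with D = diag(4.8, -3.9, 4.6, -4.3, -4.4).
T_J = -D⁻¹(L+U): T[1,3] = -(-0.3)/(-3.9) = -0.0769; T[1,1] = 0.
  T[0,:] = [+0.0000, -0.1458, +0.0625, +0.7917, +0.6875]
  T[1,:] = [-0.5641, +0.0000, +0.3590, -0.0769, +0.6667]
  T[2,:] = [+0.3043, +0.8261, +0.0000, +0.0870, -0.4565]
  T[3,:] = [+0.5116, -0.5349, -0.5581, +0.0000, +0.0698]
  T[4,:] = [+0.0909, +0.3409, -0.6591, +0.5909, +0.0000]
moduli |λ_i(T)| = 1.2733, 1.0129, 0.5498, 0.5498, 0.4935.
ρ(T) = max|λ| = 1.2733; 1.2733 > 1, so it fails to converge.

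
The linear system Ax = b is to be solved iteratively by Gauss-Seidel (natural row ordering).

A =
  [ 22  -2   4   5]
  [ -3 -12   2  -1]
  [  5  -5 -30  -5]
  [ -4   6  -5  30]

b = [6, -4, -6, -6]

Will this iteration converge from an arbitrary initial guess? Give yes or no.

Diagonal D = diag(22, -12, -30, 30); L, U strict lower/upper.
Gauss-Seidel: T = -(D+L)⁻¹U, row 0 first, T[0,1] = -(-2)/(22) = +0.0909; later rows by forward substitution.
  T[0,:] = [+0.0000, +0.0909, -0.1818, -0.2273]
  T[1,:] = [+0.0000, -0.0227, +0.2121, -0.0265]
  T[2,:] = [+0.0000, +0.0189, -0.0657, -0.2001]
  T[3,:] = [+0.0000, +0.0198, -0.0776, -0.0584]
|roots of det(T-λI)|: 0.2124, 0.0398, 0.0398, 0.0000.
ρ(T) = max|λ| = 0.2124; 0.2124 < 1: convergent.

yes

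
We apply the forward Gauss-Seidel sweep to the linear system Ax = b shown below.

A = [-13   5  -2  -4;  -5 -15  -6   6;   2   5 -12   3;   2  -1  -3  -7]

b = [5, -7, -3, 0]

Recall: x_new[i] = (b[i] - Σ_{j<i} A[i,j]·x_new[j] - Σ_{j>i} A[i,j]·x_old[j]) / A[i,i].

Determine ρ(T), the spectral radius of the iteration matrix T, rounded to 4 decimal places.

Split A = D + L + U, D = diag(-13, -15, -12, -7).
T_GS = -(D+L)⁻¹U: row 0 first, T[0,1] = -(5)/(-13) = +0.3846; later rows by forward substitution.
  T[0,:] = [+0.0000  +0.3846  -0.1538  -0.3077]
  T[1,:] = [+0.0000  -0.1282  -0.3487  +0.5026]
  T[2,:] = [+0.0000  +0.0107  -0.1709  +0.4081]
  T[3,:] = [+0.0000  +0.1236  +0.0791  -0.3346]
|λ(T)| sorted: 0.6119, 0.1340, 0.1340, 0.0000.
ρ(T) = max|λ| = 0.6119; 0.6119 < 1, so it converges for any x₀.

0.6119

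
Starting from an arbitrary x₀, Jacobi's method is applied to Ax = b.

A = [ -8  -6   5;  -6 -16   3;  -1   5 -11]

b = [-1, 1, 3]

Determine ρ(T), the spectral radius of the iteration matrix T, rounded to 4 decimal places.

0.6704

Split A = D + L + U, D = diag(-8, -16, -11).
Jacobi T = -D⁻¹(L+U): T[1,2] = -(3)/(-16) = +0.1875; T[1,1] = 0.
  T[0,:] = [+0.0000, -0.7500, +0.6250]
  T[1,:] = [-0.3750, +0.0000, +0.1875]
  T[2,:] = [-0.0909, +0.4545, +0.0000]
|eigenvalues of T|: 0.6704, 0.3739, 0.3739.
ρ = 0.6704; 0.6704 < 1 ⇒ converges.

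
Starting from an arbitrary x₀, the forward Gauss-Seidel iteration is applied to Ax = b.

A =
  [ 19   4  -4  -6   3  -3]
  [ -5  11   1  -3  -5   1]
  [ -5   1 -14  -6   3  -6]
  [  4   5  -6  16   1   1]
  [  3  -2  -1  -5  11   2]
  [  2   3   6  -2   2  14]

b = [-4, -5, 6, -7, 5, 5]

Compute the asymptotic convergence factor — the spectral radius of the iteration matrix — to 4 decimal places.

Let D = diag(19, 11, -14, 16, 11, 14); L, U the strict triangles.
GS T = -(D+L)⁻¹U: row 0 first, T[0,1] = -(4)/(19) = -0.2105; later rows by forward substitution.
  T[0,:] = [+0.0000 -0.2105 +0.2105 +0.3158 -0.1579 +0.1579]
  T[1,:] = [+0.0000 -0.0957 +0.0048 +0.4163 +0.3828 -0.0191]
  T[2,:] = [+0.0000 +0.0684 -0.0748 -0.5116 +0.2980 -0.4863]
  T[3,:] = [+0.0000 +0.1082 -0.0822 -0.4009 -0.0309 -0.2784]
  T[4,:] = [+0.0000 +0.0954 -0.1007 -0.2392 +0.1257 -0.3991]
  T[5,:] = [+0.0000 +0.0231 +0.0036 +0.0619 -0.2096 +0.2072]
|λ(T)| sorted: 0.6455, 0.3817, 0.0387, 0.0374, 0.0374, 0.0000.
ρ = 0.6455; 0.6455 < 1: convergent.

0.6455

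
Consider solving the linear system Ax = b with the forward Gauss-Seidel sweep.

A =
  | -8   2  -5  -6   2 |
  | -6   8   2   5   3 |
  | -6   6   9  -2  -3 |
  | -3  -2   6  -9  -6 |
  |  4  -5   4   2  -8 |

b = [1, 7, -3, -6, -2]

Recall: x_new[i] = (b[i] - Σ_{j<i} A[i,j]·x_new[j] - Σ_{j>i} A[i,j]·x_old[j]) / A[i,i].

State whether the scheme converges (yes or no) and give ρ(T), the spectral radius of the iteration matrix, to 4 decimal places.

A = D + L + U where D = diag(-8, 8, 9, -9, -8).
Gauss-Seidel: T = -(D+L)⁻¹U, row 0 first, T[0,1] = -(2)/(-8) = +0.2500; later rows by forward substitution.
  T[0,:] = [+0.0000, +0.2500, -0.6250, -0.7500, +0.2500]
  T[1,:] = [+0.0000, +0.1875, -0.7188, -1.1875, -0.1875]
  T[2,:] = [+0.0000, +0.0417, +0.0625, +0.5139, +0.6250]
  T[3,:] = [+0.0000, -0.0972, +0.4097, +0.8565, -0.2917]
  T[4,:] = [+0.0000, +0.0043, +0.2704, +0.8383, +0.4818]
|eigenvalues of T|: 1.1577, 0.2627, 0.2627, 0.0580, 0.0000.
ρ(T) = max|λ| = 1.1577; 1.1577 > 1: divergent.

no, ρ = 1.1577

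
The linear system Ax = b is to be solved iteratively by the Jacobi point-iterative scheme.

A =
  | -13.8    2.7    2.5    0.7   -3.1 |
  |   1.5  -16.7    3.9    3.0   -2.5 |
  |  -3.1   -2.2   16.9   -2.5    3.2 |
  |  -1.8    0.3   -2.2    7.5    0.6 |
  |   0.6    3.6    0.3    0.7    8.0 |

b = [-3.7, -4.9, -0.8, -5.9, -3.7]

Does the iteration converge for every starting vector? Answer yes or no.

Write A = D+L+U with D = diag(-13.8, -16.7, 16.9, 7.5, 8).
Jacobi: T = -D⁻¹(L+U), T[4,2] = -(0.3)/(8) = -0.0375; T[4,4] = 0.
  T[0,:] = [+0.0000, +0.1957, +0.1812, +0.0507, -0.2246]
  T[1,:] = [+0.0898, +0.0000, +0.2335, +0.1796, -0.1497]
  T[2,:] = [+0.1834, +0.1302, +0.0000, +0.1479, -0.1893]
  T[3,:] = [+0.2400, -0.0400, +0.2933, +0.0000, -0.0800]
  T[4,:] = [-0.0750, -0.4500, -0.0375, -0.0875, +0.0000]
|eigenvalues of T|: 0.6390, 0.2329, 0.2329, 0.2078, 0.2078.
ρ(T) = max|λ| = 0.6390; 0.6390 < 1, so it converges for any x₀.

yes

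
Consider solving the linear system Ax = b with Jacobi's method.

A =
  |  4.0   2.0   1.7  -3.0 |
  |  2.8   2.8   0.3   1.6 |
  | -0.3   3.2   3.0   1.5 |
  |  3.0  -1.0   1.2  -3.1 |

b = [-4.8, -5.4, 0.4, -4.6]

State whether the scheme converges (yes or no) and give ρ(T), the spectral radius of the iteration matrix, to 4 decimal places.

no, ρ = 1.3270

Write A = D+L+U with D = diag(4, 2.8, 3, -3.1).
Jacobi T = -D⁻¹(L+U): T[3,2] = -(1.2)/(-3.1) = +0.3871; T[3,3] = 0.
  T[0,:] = [+0.0000  -0.5000  -0.4250  +0.7500]
  T[1,:] = [-1.0000  +0.0000  -0.1071  -0.5714]
  T[2,:] = [+0.1000  -1.0667  +0.0000  -0.5000]
  T[3,:] = [+0.9677  -0.3226  +0.3871  +0.0000]
eigenvalue magnitudes: 1.3270, 0.9415, 0.3310, 0.3310.
spectral radius ρ = 1.3270; 1.3270 > 1, so it fails to converge.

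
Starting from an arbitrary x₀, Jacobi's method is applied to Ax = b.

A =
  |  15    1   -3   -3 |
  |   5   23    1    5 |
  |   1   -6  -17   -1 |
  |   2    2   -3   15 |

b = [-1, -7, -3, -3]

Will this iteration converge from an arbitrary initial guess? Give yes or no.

yes

Let D = diag(15, 23, -17, 15); L, U the strict triangles.
Jacobi: T = -D⁻¹(L+U), T[1,3] = -(5)/(23) = -0.2174; T[1,1] = 0.
  T[0,:] = [+0.0000 -0.0667 +0.2000 +0.2000]
  T[1,:] = [-0.2174 +0.0000 -0.0435 -0.2174]
  T[2,:] = [+0.0588 -0.3529 +0.0000 -0.0588]
  T[3,:] = [-0.1333 -0.1333 +0.2000 +0.0000]
|eigenvalues of T|: 0.3770, 0.3146, 0.3146, 0.0317.
ρ = 0.3770; 0.3770 < 1: convergent.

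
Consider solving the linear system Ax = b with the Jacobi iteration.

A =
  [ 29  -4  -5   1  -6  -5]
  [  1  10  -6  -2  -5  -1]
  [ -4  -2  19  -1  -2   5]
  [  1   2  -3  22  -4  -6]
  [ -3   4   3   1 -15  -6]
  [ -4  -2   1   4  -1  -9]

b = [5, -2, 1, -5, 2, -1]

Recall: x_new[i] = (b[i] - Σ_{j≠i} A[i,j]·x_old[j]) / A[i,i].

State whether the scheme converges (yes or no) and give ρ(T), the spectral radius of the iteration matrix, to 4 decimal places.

yes, ρ = 0.6925

Diagonal D = diag(29, 10, 19, 22, -15, -9); L, U strict lower/upper.
T_J = -D⁻¹(L+U): T[4,3] = -(1)/(-15) = +0.0667; T[4,4] = 0.
  T[0,:] = [+0.0000  +0.1379  +0.1724  -0.0345  +0.2069  +0.1724]
  T[1,:] = [-0.1000  +0.0000  +0.6000  +0.2000  +0.5000  +0.1000]
  T[2,:] = [+0.2105  +0.1053  +0.0000  +0.0526  +0.1053  -0.2632]
  T[3,:] = [-0.0455  -0.0909  +0.1364  +0.0000  +0.1818  +0.2727]
  T[4,:] = [-0.2000  +0.2667  +0.2000  +0.0667  +0.0000  -0.4000]
  T[5,:] = [-0.4444  -0.2222  +0.1111  +0.4444  -0.1111  +0.0000]
|λ(T)| sorted: 0.6925, 0.3894, 0.3234, 0.3234, 0.1053, 0.1053.
ρ = 0.6925; 0.6925 < 1 ⇒ converges.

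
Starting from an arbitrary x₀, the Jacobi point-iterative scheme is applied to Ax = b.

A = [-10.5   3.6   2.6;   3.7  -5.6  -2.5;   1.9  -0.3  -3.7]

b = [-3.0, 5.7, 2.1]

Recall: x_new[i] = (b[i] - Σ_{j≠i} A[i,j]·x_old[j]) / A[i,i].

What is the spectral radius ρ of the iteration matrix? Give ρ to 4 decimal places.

0.7194

Write A = D+L+U with D = diag(-10.5, -5.6, -3.7).
Jacobi: T = -D⁻¹(L+U), T[2,0] = -(1.9)/(-3.7) = +0.5135; T[2,2] = 0.
  T[0,:] = [+0.0000, +0.3429, +0.2476]
  T[1,:] = [+0.6607, +0.0000, -0.4464]
  T[2,:] = [+0.5135, -0.0811, +0.0000]
moduli |λ_i(T)| = 0.7194, 0.4010, 0.3185.
ρ = 0.7194; 0.7194 < 1: convergent.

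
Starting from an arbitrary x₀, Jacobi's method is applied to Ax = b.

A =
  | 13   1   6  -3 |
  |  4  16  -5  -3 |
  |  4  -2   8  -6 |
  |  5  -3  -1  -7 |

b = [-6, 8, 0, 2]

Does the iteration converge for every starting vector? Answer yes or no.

yes

Write A = D+L+U with D = diag(13, 16, 8, -7).
Jacobi T = -D⁻¹(L+U): T[3,2] = -(-1)/(-7) = -0.1429; T[3,3] = 0.
  T[0,:] = [+0.0000  -0.0769  -0.4615  +0.2308]
  T[1,:] = [-0.2500  +0.0000  +0.3125  +0.1875]
  T[2,:] = [-0.5000  +0.2500  +0.0000  +0.7500]
  T[3,:] = [+0.7143  -0.4286  -0.1429  +0.0000]
eigenvalue magnitudes: 0.7755, 0.6422, 0.6422, 0.1288.
spectral radius ρ = 0.7755; 0.7755 < 1: convergent.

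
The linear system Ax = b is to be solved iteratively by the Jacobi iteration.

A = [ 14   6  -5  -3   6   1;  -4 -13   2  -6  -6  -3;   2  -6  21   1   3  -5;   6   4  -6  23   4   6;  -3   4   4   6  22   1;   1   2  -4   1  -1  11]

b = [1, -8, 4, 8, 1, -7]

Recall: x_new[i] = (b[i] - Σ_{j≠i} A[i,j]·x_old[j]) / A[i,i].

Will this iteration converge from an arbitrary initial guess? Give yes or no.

Let D = diag(14, -13, 21, 23, 22, 11); L, U the strict triangles.
Jacobi: T = -D⁻¹(L+U), T[5,1] = -(2)/(11) = -0.1818; T[5,5] = 0.
  T[0,:] = [+0.0000  -0.4286  +0.3571  +0.2143  -0.4286  -0.0714]
  T[1,:] = [-0.3077  +0.0000  +0.1538  -0.4615  -0.4615  -0.2308]
  T[2,:] = [-0.0952  +0.2857  +0.0000  -0.0476  -0.1429  +0.2381]
  T[3,:] = [-0.2609  -0.1739  +0.2609  +0.0000  -0.1739  -0.2609]
  T[4,:] = [+0.1364  -0.1818  -0.1818  -0.2727  +0.0000  -0.0455]
  T[5,:] = [-0.0909  -0.1818  +0.3636  -0.0909  +0.0909  +0.0000]
moduli |λ_i(T)| = 0.8330, 0.3900, 0.3900, 0.3020, 0.2245, 0.1905.
ρ(T) = max|λ| = 0.8330; 0.8330 < 1, so it converges for any x₀.

yes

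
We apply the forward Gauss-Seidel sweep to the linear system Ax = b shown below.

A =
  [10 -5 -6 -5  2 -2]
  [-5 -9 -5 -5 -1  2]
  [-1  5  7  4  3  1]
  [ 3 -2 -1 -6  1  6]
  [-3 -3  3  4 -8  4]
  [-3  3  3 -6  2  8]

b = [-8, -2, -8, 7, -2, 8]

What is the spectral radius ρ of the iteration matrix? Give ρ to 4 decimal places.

Write A = D+L+U with D = diag(10, -9, 7, -6, -8, 8).
Gauss-Seidel: T = -(D+L)⁻¹U, row 0 first, T[0,1] = -(-5)/(10) = +0.5000; later rows by forward substitution.
  T[0,:] = [+0.0000 +0.5000 +0.6000 +0.5000 -0.2000 +0.2000]
  T[1,:] = [+0.0000 -0.2778 -0.8889 -0.8333 +0.0000 +0.1111]
  T[2,:] = [+0.0000 +0.2698 +0.7206 +0.0952 -0.4571 -0.1937]
  T[3,:] = [+0.0000 +0.2976 +0.4762 +0.5119 +0.1429 +1.0952]
  T[4,:] = [+0.0000 +0.1667 +0.6167 +0.4167 -0.0250 +0.8583]
  T[5,:] = [+0.0000 +0.3720 +0.4911 +0.7440 +0.2098 +0.7128]
moduli |λ_i(T)| = 1.2521, 0.5694, 0.5694, 0.4674, 0.0261, 0.0000.
spectral radius ρ = 1.2521; 1.2521 > 1 ⇒ diverges.

1.2521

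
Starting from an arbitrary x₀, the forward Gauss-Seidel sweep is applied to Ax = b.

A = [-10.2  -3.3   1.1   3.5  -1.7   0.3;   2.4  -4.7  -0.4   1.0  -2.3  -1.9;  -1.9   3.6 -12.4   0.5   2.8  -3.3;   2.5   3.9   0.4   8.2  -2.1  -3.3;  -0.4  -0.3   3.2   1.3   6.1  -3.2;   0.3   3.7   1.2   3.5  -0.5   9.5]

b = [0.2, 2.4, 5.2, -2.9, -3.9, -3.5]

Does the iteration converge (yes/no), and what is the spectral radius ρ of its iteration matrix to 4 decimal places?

Write A = D+L+U with D = diag(-10.2, -4.7, -12.4, 8.2, 6.1, 9.5).
GS T = -(D+L)⁻¹U: row 0 first, T[0,3] = -(3.5)/(-10.2) = +0.3431; later rows by forward substitution.
  T[0,:] = [+0.0000  -0.3235  +0.1078  +0.3431  -0.1667  +0.0294]
  T[1,:] = [+0.0000  -0.1652  -0.0300  +0.3880  -0.5745  -0.3892]
  T[2,:] = [+0.0000  +0.0016  -0.0252  +0.1004  +0.0846  -0.3836]
  T[3,:] = [+0.0000  +0.1771  -0.0174  -0.2940  +0.5760  +0.5973]
  T[4,:] = [+0.0000  -0.0679  +0.0225  +0.0516  -0.2063  +0.5813]
  T[5,:] = [+0.0000  +0.0055  +0.0191  -0.0636  -0.0047  +0.0097]
|roots of det(T-λI)|: 0.6703, 0.2459, 0.2459, 0.0338, 0.0034, 0.0000.
spectral radius ρ = 0.6703; 0.6703 < 1, so it converges for any x₀.

yes, ρ = 0.6703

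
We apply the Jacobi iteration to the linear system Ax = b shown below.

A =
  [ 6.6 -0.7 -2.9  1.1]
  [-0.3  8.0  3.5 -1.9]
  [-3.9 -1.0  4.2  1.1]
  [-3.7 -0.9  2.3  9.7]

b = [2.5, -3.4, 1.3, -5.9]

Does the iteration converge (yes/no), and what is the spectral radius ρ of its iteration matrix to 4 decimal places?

yes, ρ = 0.6244

Diagonal D = diag(6.6, 8, 4.2, 9.7); L, U strict lower/upper.
Jacobi: T = -D⁻¹(L+U), T[0,1] = -(-0.7)/(6.6) = +0.1061; T[0,0] = 0.
  T[0,:] = [+0.0000 +0.1061 +0.4394 -0.1667]
  T[1,:] = [+0.0375 +0.0000 -0.4375 +0.2375]
  T[2,:] = [+0.9286 +0.2381 +0.0000 -0.2619]
  T[3,:] = [+0.3814 +0.0928 -0.2371 +0.0000]
|roots of det(T-λI)|: 0.6244, 0.4925, 0.1542, 0.0223.
ρ = 0.6244; 0.6244 < 1: convergent.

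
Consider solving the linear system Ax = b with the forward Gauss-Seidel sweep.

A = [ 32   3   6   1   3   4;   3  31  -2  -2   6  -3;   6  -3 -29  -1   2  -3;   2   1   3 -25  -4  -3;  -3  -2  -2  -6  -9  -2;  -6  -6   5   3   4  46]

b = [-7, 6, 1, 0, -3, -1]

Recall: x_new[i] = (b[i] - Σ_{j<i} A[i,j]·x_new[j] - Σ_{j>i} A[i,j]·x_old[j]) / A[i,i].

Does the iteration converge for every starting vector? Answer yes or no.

yes

Let D = diag(32, 31, -29, -25, -9, 46); L, U the strict triangles.
T_GS = -(D+L)⁻¹U: row 0 first, T[0,1] = -(3)/(32) = -0.0938; later rows by forward substitution.
  T[0,:] = [+0.0000, -0.0938, -0.1875, -0.0312, -0.0938, -0.1250]
  T[1,:] = [+0.0000, +0.0091, +0.0827, +0.0675, -0.1845, +0.1089]
  T[2,:] = [+0.0000, -0.0203, -0.0473, -0.0479, +0.0687, -0.1406]
  T[3,:] = [+0.0000, -0.0096, -0.0174, -0.0056, -0.1666, -0.1425]
  T[4,:] = [+0.0000, +0.0401, +0.0662, +0.0098, +0.1681, -0.0785]
  T[5,:] = [+0.0000, -0.0117, -0.0132, +0.0095, -0.0475, +0.0293]
eigenvalue magnitudes: 0.1876, 0.0636, 0.0636, 0.0357, 0.0357, 0.0000.
spectral radius ρ = 0.1876; 0.1876 < 1: convergent.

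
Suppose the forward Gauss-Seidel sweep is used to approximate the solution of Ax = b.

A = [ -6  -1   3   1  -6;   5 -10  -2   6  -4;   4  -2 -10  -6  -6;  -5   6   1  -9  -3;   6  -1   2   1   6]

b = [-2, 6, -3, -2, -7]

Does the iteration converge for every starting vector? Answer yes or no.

Let D = diag(-6, -10, -10, -9, 6); L, U the strict triangles.
Gauss-Seidel: T = -(D+L)⁻¹U, row 0 first, T[0,3] = -(1)/(-6) = +0.1667; later rows by forward substitution.
  T[0,:] = [+0.0000 -0.1667 +0.5000 +0.1667 -1.0000]
  T[1,:] = [+0.0000 -0.0833 +0.0500 +0.6833 -0.9000]
  T[2,:] = [+0.0000 -0.0500 +0.1900 -0.6700 -0.8200]
  T[3,:] = [+0.0000 +0.0315 -0.2233 +0.2885 -0.4689]
  T[4,:] = [+0.0000 +0.1642 -0.5178 +0.1225 +1.2015]
eigenvalue magnitudes: 1.2487, 0.7821, 0.4178, 0.0163, 0.0000.
ρ(T) = max|λ| = 1.2487; 1.2487 > 1: divergent.

no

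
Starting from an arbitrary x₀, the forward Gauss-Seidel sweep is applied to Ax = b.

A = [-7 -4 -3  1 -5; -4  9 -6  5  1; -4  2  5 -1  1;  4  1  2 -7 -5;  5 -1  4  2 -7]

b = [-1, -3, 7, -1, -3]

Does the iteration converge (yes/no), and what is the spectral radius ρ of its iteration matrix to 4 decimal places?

Split A = D + L + U, D = diag(-7, 9, 5, -7, -7).
T_GS = -(D+L)⁻¹U: row 0 first, T[0,3] = -(1)/(-7) = +0.1429; later rows by forward substitution.
  T[0,:] = [+0.0000  -0.5714  -0.4286  +0.1429  -0.7143]
  T[1,:] = [+0.0000  -0.2540  +0.4762  -0.4921  -0.4286]
  T[2,:] = [+0.0000  -0.3556  -0.5333  +0.5111  -0.6000]
  T[3,:] = [+0.0000  -0.4644  -0.3293  +0.1574  -1.3551]
  T[4,:] = [+0.0000  -0.7077  -0.7730  +0.5094  -1.1790]
|λ(T)| sorted: 1.3668, 0.4964, 0.4964, 0.1154, 0.0000.
ρ = 1.3668; 1.3668 > 1: divergent.

no, ρ = 1.3668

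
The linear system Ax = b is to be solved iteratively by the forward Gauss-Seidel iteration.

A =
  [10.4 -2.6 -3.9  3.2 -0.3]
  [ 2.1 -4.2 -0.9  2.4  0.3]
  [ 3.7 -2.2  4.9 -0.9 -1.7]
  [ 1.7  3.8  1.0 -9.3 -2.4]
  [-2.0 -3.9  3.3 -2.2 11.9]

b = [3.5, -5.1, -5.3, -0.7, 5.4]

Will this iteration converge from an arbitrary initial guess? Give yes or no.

yes

Write A = D+L+U with D = diag(10.4, -4.2, 4.9, -9.3, 11.9).
Gauss-Seidel: T = -(D+L)⁻¹U, row 0 first, T[0,1] = -(-2.6)/(10.4) = +0.2500; later rows by forward substitution.
  T[0,:] = [+0.0000 +0.2500 +0.3750 -0.3077 +0.0288]
  T[1,:] = [+0.0000 +0.1250 -0.0268 +0.4176 +0.0859]
  T[2,:] = [+0.0000 -0.1327 -0.2952 +0.6035 +0.3637]
  T[3,:] = [+0.0000 +0.0825 +0.0259 +0.1793 -0.1786]
  T[4,:] = [+0.0000 +0.1350 +0.1409 -0.0491 -0.1009]
|eigenvalues of T|: 0.5499, 0.2275, 0.2275, 0.0150, 0.0000.
ρ = 0.5499; 0.5499 < 1: convergent.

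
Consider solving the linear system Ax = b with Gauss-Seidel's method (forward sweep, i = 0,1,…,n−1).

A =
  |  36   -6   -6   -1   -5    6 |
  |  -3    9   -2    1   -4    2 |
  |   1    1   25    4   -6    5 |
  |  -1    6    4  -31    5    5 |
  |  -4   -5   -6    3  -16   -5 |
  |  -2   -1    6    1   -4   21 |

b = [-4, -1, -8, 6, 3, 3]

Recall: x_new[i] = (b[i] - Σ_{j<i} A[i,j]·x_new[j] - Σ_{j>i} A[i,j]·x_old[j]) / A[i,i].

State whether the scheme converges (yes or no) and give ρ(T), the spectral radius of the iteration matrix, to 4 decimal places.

yes, ρ = 0.2370

A = D + L + U where D = diag(36, 9, 25, -31, -16, 21).
Gauss-Seidel: T = -(D+L)⁻¹U, row 0 first, T[0,3] = -(-1)/(36) = +0.0278; later rows by forward substitution.
  T[0,:] = [+0.0000, +0.1667, +0.1667, +0.0278, +0.1389, -0.1667]
  T[1,:] = [+0.0000, +0.0556, +0.2778, -0.1019, +0.4907, -0.2778]
  T[2,:] = [+0.0000, -0.0089, -0.0178, -0.1570, +0.2148, -0.1822]
  T[3,:] = [+0.0000, +0.0042, +0.0461, -0.0409, +0.2795, +0.0894]
  T[4,:] = [+0.0000, -0.0549, -0.1132, +0.0761, -0.2162, -0.0989]
  T[5,:] = [+0.0000, +0.0104, +0.0104, +0.0591, -0.0793, -0.0001]
eigenvalue magnitudes: 0.2370, 0.1968, 0.1968, 0.0853, 0.0364, 0.0000.
spectral radius ρ = 0.2370; 0.2370 < 1 ⇒ converges.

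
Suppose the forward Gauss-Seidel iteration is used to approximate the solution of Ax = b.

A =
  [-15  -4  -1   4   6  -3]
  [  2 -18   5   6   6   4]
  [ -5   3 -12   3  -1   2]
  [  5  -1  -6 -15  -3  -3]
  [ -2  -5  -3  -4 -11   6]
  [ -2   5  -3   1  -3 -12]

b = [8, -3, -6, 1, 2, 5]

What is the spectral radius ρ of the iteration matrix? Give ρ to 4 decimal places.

Write A = D+L+U with D = diag(-15, -18, -12, -15, -11, -12).
GS T = -(D+L)⁻¹U: row 0 first, T[0,5] = -(-3)/(-15) = -0.2000; later rows by forward substitution.
  T[0,:] = [+0.0000, -0.2667, -0.0667, +0.2667, +0.4000, -0.2000]
  T[1,:] = [+0.0000, -0.0296, +0.2704, +0.3630, +0.3778, +0.2000]
  T[2,:] = [+0.0000, +0.1037, +0.0954, +0.2296, -0.1556, +0.3000]
  T[3,:] = [+0.0000, -0.1284, -0.0784, -0.0272, -0.0296, -0.4000]
  T[4,:] = [+0.0000, +0.0804, -0.1083, -0.2662, -0.1912, +0.5545]
  T[5,:] = [+0.0000, -0.0246, +0.1205, +0.1137, +0.1750, -0.1303]
|roots of det(T-λI)|: 0.5338, 0.2450, 0.2450, 0.1025, 0.1025, 0.0000.
ρ(T) = max|λ| = 0.5338; 0.5338 < 1 ⇒ converges.

0.5338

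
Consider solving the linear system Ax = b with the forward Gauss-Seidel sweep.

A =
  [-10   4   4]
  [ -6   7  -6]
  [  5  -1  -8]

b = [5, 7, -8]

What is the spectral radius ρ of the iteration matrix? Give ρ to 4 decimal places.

Diagonal D = diag(-10, 7, -8); L, U strict lower/upper.
GS T = -(D+L)⁻¹U: row 0 first, T[0,2] = -(4)/(-10) = +0.4000; later rows by forward substitution.
  T[0,:] = [+0.0000, +0.4000, +0.4000]
  T[1,:] = [+0.0000, +0.3429, +1.2000]
  T[2,:] = [+0.0000, +0.2071, +0.1000]
|eigenvalues of T|: 0.7346, 0.2917, 0.0000.
ρ(T) = max|λ| = 0.7346; 0.7346 < 1 ⇒ converges.

0.7346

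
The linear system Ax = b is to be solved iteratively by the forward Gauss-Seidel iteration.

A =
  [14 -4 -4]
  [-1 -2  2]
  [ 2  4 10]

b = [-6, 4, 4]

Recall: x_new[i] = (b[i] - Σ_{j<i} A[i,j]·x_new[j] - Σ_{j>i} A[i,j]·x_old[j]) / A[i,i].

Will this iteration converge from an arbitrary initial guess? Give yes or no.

yes

Split A = D + L + U, D = diag(14, -2, 10).
Gauss-Seidel: T = -(D+L)⁻¹U, row 0 first, T[0,2] = -(-4)/(14) = +0.2857; later rows by forward substitution.
  T[0,:] = [+0.0000  +0.2857  +0.2857]
  T[1,:] = [+0.0000  -0.1429  +0.8571]
  T[2,:] = [+0.0000  +0.0000  -0.4000]
|eigenvalues of T|: 0.4000, 0.1429, 0.0000.
spectral radius ρ = 0.4000; 0.4000 < 1: convergent.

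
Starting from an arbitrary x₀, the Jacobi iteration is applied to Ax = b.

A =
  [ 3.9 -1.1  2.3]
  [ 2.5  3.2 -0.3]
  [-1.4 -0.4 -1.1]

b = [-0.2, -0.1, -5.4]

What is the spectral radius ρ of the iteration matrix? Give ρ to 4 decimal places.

0.8552

Let D = diag(3.9, 3.2, -1.1); L, U the strict triangles.
Jacobi: T = -D⁻¹(L+U), T[0,1] = -(-1.1)/(3.9) = +0.2821; T[0,0] = 0.
  T[0,:] = [+0.0000  +0.2821  -0.5897]
  T[1,:] = [-0.7812  +0.0000  +0.0938]
  T[2,:] = [-1.2727  -0.3636  +0.0000]
moduli |λ_i(T)| = 0.8552, 0.4850, 0.4850.
ρ(T) = max|λ| = 0.8552; 0.8552 < 1 ⇒ converges.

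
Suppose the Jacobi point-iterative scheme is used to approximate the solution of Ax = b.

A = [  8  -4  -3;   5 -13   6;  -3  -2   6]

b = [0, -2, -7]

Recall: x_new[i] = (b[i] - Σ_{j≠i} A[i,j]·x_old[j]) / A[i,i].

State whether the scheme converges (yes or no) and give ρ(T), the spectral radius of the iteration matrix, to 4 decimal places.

Let D = diag(8, -13, 6); L, U the strict triangles.
Jacobi: T = -D⁻¹(L+U), T[1,0] = -(5)/(-13) = +0.3846; T[1,1] = 0.
  T[0,:] = [+0.0000 +0.5000 +0.3750]
  T[1,:] = [+0.3846 +0.0000 +0.4615]
  T[2,:] = [+0.5000 +0.3333 +0.0000]
|roots of det(T-λI)|: 0.8518, 0.4381, 0.4381.
ρ = 0.8518; 0.8518 < 1, so it converges for any x₀.

yes, ρ = 0.8518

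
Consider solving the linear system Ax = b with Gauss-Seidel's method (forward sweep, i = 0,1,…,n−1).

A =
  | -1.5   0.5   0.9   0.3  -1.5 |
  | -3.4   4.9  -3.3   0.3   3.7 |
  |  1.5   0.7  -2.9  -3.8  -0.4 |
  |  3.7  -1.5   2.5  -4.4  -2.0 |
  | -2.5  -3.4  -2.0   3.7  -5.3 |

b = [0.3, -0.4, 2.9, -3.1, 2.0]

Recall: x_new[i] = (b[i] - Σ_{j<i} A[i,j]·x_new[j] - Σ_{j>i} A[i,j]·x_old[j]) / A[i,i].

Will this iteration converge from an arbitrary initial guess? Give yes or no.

A = D + L + U where D = diag(-1.5, 4.9, -2.9, -4.4, -5.3).
GS T = -(D+L)⁻¹U: row 0 first, T[0,3] = -(0.3)/(-1.5) = +0.2000; later rows by forward substitution.
  T[0,:] = [+0.0000 +0.3333 +0.6000 +0.2000 -1.0000]
  T[1,:] = [+0.0000 +0.2313 +1.0898 +0.0776 -1.4490]
  T[2,:] = [+0.0000 +0.2282 +0.5734 -1.1882 -1.0049]
  T[3,:] = [+0.0000 +0.3311 +0.4588 -0.5334 -1.3725]
  T[4,:] = [+0.0000 -0.1606 -0.8782 -0.0681 +0.8223]
moduli |λ_i(T)| = 1.2480, 0.9557, 0.8627, 0.0613, 0.0000.
spectral radius ρ = 1.2480; 1.2480 > 1: divergent.

no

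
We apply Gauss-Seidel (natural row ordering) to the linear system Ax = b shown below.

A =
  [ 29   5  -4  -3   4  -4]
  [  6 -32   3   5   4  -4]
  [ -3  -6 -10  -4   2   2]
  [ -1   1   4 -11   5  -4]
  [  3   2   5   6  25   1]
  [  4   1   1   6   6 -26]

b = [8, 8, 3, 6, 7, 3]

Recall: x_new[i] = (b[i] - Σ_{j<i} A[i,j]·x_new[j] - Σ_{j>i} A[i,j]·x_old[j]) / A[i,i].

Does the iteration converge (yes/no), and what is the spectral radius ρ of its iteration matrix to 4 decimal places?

yes, ρ = 0.5065

A = D + L + U where D = diag(29, -32, -10, -11, 25, -26).
T_GS = -(D+L)⁻¹U: row 0 first, T[0,4] = -(4)/(29) = -0.1379; later rows by forward substitution.
  T[0,:] = [+0.0000  -0.1724  +0.1379  +0.1034  -0.1379  +0.1379]
  T[1,:] = [+0.0000  -0.0323  +0.1196  +0.1756  +0.0991  -0.0991]
  T[2,:] = [+0.0000  +0.0711  -0.1131  -0.5364  +0.1819  +0.2181]
  T[3,:] = [+0.0000  +0.0386  -0.0428  -0.1885  +0.5422  -0.3059]
  T[4,:] = [+0.0000  -0.0002  +0.0068  +0.1261  -0.1579  -0.0188]
  T[5,:] = [+0.0000  -0.0162  +0.0132  -0.0124  +0.0783  -0.0491]
|λ(T)| sorted: 0.5065, 0.1760, 0.1207, 0.0527, 0.0319, 0.0000.
ρ(T) = max|λ| = 0.5065; 0.5065 < 1 ⇒ converges.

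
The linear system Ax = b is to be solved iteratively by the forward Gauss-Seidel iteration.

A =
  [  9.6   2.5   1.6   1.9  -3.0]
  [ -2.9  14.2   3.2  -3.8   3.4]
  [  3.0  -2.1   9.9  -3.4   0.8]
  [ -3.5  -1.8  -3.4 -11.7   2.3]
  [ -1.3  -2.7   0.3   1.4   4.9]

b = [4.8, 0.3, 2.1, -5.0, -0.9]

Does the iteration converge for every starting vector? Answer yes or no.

yes

Let D = diag(9.6, 14.2, 9.9, -11.7, 4.9); L, U the strict triangles.
Gauss-Seidel: T = -(D+L)⁻¹U, row 0 first, T[0,2] = -(1.6)/(9.6) = -0.1667; later rows by forward substitution.
  T[0,:] = [+0.0000  -0.2604  -0.1667  -0.1979  +0.3125]
  T[1,:] = [+0.0000  -0.0532  -0.2594  +0.2272  -0.1756]
  T[2,:] = [+0.0000  +0.0676  -0.0045  +0.4516  -0.2128]
  T[3,:] = [+0.0000  +0.0664  +0.0911  -0.1070  +0.1919]
  T[4,:] = [+0.0000  -0.1215  -0.2129  +0.0756  -0.0557]
|roots of det(T-λI)|: 0.5184, 0.1922, 0.1922, 0.0549, 0.0000.
ρ = 0.5184; 0.5184 < 1: convergent.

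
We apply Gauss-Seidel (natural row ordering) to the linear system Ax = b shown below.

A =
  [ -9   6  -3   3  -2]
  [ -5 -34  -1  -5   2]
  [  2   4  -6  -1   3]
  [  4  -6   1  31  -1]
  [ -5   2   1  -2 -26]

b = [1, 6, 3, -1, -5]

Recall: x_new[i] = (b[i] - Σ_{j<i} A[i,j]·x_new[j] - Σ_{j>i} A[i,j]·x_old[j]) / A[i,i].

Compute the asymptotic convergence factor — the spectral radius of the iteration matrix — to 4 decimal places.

A = D + L + U where D = diag(-9, -34, -6, 31, -26).
Gauss-Seidel: T = -(D+L)⁻¹U, row 0 first, T[0,2] = -(-3)/(-9) = -0.3333; later rows by forward substitution.
  T[0,:] = [+0.0000  +0.6667  -0.3333  +0.3333  -0.2222]
  T[1,:] = [+0.0000  -0.0980  +0.0196  -0.1961  +0.0915]
  T[2,:] = [+0.0000  +0.1569  -0.0980  -0.1863  +0.4869]
  T[3,:] = [+0.0000  -0.1101  +0.0500  -0.0750  +0.0629]
  T[4,:] = [+0.0000  -0.1212  +0.0580  -0.0806  +0.0637]
|eigenvalues of T|: 0.2626, 0.1043, 0.0612, 0.0121, 0.0000.
ρ = 0.2626; 0.2626 < 1, so it converges for any x₀.

0.2626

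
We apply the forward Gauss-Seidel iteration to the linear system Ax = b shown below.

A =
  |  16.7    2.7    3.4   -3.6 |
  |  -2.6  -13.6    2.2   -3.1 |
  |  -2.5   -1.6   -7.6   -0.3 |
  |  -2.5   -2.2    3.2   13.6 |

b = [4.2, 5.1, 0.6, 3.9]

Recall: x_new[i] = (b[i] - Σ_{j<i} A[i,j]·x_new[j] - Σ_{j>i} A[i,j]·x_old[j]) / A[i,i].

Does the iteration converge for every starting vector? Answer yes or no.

Diagonal D = diag(16.7, -13.6, -7.6, 13.6); L, U strict lower/upper.
T_GS = -(D+L)⁻¹U: row 0 first, T[0,3] = -(-3.6)/(16.7) = +0.2156; later rows by forward substitution.
  T[0,:] = [+0.0000, -0.1617, -0.2036, +0.2156]
  T[1,:] = [+0.0000, +0.0309, +0.2007, -0.2692]
  T[2,:] = [+0.0000, +0.0467, +0.0247, -0.0537]
  T[3,:] = [+0.0000, -0.0357, -0.0108, +0.0087]
|roots of det(T-λI)|: 0.1751, 0.0999, 0.0109, 0.0000.
ρ = 0.1751; 0.1751 < 1 ⇒ converges.

yes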